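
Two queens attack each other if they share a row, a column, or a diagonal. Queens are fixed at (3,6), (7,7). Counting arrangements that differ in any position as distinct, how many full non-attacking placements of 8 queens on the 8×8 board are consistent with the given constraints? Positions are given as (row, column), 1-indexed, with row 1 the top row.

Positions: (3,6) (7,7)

2

Branch on row 1: col 2 → 2; col 3 → 0; col 5 → 0.
Sum: 2 + 0 + 0 = 2.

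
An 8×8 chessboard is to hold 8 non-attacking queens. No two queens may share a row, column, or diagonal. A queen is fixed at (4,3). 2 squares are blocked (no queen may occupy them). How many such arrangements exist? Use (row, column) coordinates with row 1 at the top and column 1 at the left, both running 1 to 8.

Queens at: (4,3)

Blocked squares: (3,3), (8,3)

Branch on row 1: col 1 → 1; col 2 → 1; col 4 → 6; col 5 → 1; col 7 → 1; col 8 → 2.
Sum: 1 + 1 + 6 + 1 + 1 + 2 = 12.

12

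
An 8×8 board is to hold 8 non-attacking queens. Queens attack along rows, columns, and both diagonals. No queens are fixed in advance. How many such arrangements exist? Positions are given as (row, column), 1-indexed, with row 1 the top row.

Branch on row 1: col 1 → 4; col 2 → 8; col 3 → 16; col 4 → 18; col 5 → 18; col 6 → 16; col 7 → 8; col 8 → 4.
Sum: 4 + 8 + 16 + 18 + 18 + 16 + 8 + 4 = 92.
(This is the classic 8-queens count.)

92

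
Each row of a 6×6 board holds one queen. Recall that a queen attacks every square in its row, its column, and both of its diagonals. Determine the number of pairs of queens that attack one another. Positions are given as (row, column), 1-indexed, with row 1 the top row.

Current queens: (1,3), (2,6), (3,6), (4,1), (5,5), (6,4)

Same column: (2,6)–(3,6) (column 6).
Same diagonal: (5,5)–(6,4) (|5−6| = |5−4| = 1).
Total attacking pairs: 2.

2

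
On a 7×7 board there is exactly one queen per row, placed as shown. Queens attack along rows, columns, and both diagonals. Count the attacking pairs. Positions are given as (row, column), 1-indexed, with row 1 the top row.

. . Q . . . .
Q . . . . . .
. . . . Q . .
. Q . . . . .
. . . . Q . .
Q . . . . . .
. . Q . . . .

5

Same column: (1,3)–(7,3) (column 3); (2,1)–(6,1) (column 1); (3,5)–(5,5) (column 5).
Same diagonal: (1,3)–(3,5) (|1−3| = |3−5| = 2); (5,5)–(7,3) (|5−7| = |5−3| = 2).
Total attacking pairs: 5.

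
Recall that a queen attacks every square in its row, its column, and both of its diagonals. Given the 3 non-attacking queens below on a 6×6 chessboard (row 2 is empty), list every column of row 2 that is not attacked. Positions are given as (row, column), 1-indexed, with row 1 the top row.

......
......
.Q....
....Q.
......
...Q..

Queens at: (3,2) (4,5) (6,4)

columns 6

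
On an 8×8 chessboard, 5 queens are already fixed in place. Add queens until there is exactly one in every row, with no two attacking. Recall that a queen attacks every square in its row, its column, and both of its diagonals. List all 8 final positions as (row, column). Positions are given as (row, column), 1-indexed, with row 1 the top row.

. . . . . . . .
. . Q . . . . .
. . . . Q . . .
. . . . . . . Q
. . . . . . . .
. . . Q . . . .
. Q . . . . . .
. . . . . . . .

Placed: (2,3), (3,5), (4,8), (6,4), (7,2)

Row 1: attacked by (2,3)→{2,3,4}; (3,5)→{3,5,7}; (4,8)→{5,8}; (6,4)→{4}; (7,2)→{2,8}. Safe: 1, 6. Place at column 6.
Row 5: attacked by (1,6)→{2,6}; (2,3)→{3,6}; (3,5)→{3,5,7}; (4,8)→{7,8}; (6,4)→{3,4,5}; (7,2)→{2,4}. Safe: 1. Place at column 1.
Row 8: attacked by (1,6)→{6}; (2,3)→{3}; (3,5)→{5}; (4,8)→{4,8}; (5,1)→{1,4}; (6,4)→{2,4,6}; (7,2)→{1,2,3}. Safe: 7. Place at column 7.
Columns [6, 3, 5, 8, 1, 4, 2, 7], r−c [-5, -1, -2, -4, 4, 2, 5, 1], r+c [7, 5, 8, 12, 6, 10, 9, 15] are all distinct, so no two queens attack.

(1,6) (2,3) (3,5) (4,8) (5,1) (6,4) (7,2) (8,7)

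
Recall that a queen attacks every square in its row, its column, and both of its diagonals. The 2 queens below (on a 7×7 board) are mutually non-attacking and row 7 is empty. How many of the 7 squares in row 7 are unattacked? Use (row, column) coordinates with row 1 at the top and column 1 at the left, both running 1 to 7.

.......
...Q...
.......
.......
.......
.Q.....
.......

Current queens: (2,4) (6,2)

3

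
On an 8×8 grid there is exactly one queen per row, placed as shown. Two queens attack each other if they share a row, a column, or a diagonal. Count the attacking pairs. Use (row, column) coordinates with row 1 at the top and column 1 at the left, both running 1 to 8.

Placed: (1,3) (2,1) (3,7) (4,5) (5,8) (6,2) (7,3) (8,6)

Same column: (1,3)–(7,3) (column 3).
Same diagonal: (3,7)–(7,3) (|3−7| = |7−3| = 4); (6,2)–(7,3) (|6−7| = |2−3| = 1).
Total attacking pairs: 3.

3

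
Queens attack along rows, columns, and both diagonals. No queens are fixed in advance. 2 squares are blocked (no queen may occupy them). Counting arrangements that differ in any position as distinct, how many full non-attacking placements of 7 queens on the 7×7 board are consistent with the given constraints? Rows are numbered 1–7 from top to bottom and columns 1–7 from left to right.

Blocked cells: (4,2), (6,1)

29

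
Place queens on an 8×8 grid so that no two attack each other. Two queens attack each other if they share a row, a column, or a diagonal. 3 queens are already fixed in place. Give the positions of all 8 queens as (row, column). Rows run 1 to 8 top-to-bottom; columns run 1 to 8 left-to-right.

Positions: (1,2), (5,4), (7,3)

(1,2) (2,6) (3,1) (4,7) (5,4) (6,8) (7,3) (8,5)

Row 2: attacked by (1,2)→{1,2,3}; (5,4)→{1,4,7}; (7,3)→{3,8}. Safe: 5, 6. Place at column 6.
Row 3: attacked by (1,2)→{2,4}; (2,6)→{5,6,7}; (5,4)→{2,4,6}; (7,3)→{3,7}. Safe: 1, 8. Place at column 1.
Row 4: attacked by (1,2)→{2,5}; (2,6)→{4,6,8}; (3,1)→{1,2}; (5,4)→{3,4,5}; (7,3)→{3,6}. Safe: 7. Place at column 7.
Row 6: attacked by (1,2)→{2,7}; (2,6)→{2,6}; (3,1)→{1,4}; (4,7)→{5,7}; (5,4)→{3,4,5}; (7,3)→{2,3,4}. Safe: 8. Place at column 8.
Row 8: attacked by (1,2)→{2}; (2,6)→{6}; (3,1)→{1,6}; (4,7)→{3,7}; (5,4)→{1,4,7}; (6,8)→{6,8}; (7,3)→{2,3,4}. Safe: 5. Place at column 5.
Columns [2, 6, 1, 7, 4, 8, 3, 5], r−c [-1, -4, 2, -3, 1, -2, 4, 3], r+c [3, 8, 4, 11, 9, 14, 10, 13] are all distinct, so no two queens attack.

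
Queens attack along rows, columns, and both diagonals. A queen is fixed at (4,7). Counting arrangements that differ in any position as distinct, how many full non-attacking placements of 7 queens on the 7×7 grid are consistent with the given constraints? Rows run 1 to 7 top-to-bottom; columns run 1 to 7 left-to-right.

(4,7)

6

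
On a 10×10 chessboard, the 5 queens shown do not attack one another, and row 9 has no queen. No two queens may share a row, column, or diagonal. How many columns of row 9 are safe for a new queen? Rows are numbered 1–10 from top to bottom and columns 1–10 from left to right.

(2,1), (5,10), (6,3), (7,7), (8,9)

(2,1) attacks row 9 at column 1 and diagonals 8.
(5,10) attacks row 9 at column 10 and diagonals 6.
(6,3) attacks row 9 at column 3 and diagonals 6.
(7,7) attacks row 9 at column 7 and diagonals 5, 9.
(8,9) attacks row 9 at column 9 and diagonals 8, 10.
Attacked columns: {1, 3, 5, 6, 7, 8, 9, 10}. Safe: {2, 4}.

2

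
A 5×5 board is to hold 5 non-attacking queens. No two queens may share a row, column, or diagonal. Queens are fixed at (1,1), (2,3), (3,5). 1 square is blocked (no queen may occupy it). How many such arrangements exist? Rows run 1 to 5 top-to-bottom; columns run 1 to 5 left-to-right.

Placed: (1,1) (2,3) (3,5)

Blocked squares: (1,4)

1

Branch on row 4: col 2 → 1.
Sum: 1 = 1.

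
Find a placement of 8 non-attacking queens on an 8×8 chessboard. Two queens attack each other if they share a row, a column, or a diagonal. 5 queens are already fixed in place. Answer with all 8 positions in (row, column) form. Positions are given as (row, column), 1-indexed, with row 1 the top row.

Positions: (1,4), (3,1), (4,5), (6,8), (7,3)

(1,4) (2,6) (3,1) (4,5) (5,2) (6,8) (7,3) (8,7)

Row 2: attacked by (1,4)→{3,4,5}; (3,1)→{1,2}; (4,5)→{3,5,7}; (6,8)→{4,8}; (7,3)→{3,8}. Safe: 6. Place at column 6.
Row 5: attacked by (1,4)→{4,8}; (2,6)→{3,6}; (3,1)→{1,3}; (4,5)→{4,5,6}; (6,8)→{7,8}; (7,3)→{1,3,5}. Safe: 2. Place at column 2.
Row 8: attacked by (1,4)→{4}; (2,6)→{6}; (3,1)→{1,6}; (4,5)→{1,5}; (5,2)→{2,5}; (6,8)→{6,8}; (7,3)→{2,3,4}. Safe: 7. Place at column 7.
Columns [4, 6, 1, 5, 2, 8, 3, 7], r−c [-3, -4, 2, -1, 3, -2, 4, 1], r+c [5, 8, 4, 9, 7, 14, 10, 15] are all distinct, so no two queens attack.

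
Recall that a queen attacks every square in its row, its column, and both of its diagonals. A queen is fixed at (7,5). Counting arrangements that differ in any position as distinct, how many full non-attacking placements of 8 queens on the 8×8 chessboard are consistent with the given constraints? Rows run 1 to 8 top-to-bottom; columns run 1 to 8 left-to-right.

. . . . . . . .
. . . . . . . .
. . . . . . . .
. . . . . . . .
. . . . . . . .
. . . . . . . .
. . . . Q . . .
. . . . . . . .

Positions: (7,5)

Branch on row 1: col 1 → 1; col 2 → 0; col 3 → 1; col 4 → 3; col 6 → 3; col 7 → 0; col 8 → 0.
Sum: 1 + 0 + 1 + 3 + 3 + 0 + 0 = 8.

8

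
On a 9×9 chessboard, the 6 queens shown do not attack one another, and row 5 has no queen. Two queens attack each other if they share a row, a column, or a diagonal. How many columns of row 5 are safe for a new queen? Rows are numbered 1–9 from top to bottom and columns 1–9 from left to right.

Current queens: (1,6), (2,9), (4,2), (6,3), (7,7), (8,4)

(1,6) attacks row 5 at column 6 and diagonals 2.
(2,9) attacks row 5 at column 9 and diagonals 6.
(4,2) attacks row 5 at column 2 and diagonals 1, 3.
(6,3) attacks row 5 at column 3 and diagonals 2, 4.
(7,7) attacks row 5 at column 7 and diagonals 5, 9.
(8,4) attacks row 5 at column 4 and diagonals 1, 7.
Attacked columns: {1, 2, 3, 4, 5, 6, 7, 9}. Safe: {8}.

1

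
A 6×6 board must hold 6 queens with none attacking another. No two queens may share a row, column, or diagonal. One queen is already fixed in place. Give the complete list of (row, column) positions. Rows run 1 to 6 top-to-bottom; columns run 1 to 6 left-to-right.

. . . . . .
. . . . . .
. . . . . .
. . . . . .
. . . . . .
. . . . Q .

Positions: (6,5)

(1,2) (2,4) (3,6) (4,1) (5,3) (6,5)

Row 1: attacked by (6,5)→{5}. Safe: 1, 2, 3, 4, 6. Place at column 2.
Row 2: attacked by (1,2)→{1,2,3}; (6,5)→{1,5}. Safe: 4, 6. Place at column 4.
Row 3: attacked by (1,2)→{2,4}; (2,4)→{3,4,5}; (6,5)→{2,5}. Safe: 1, 6. Place at column 6.
Row 4: attacked by (1,2)→{2,5}; (2,4)→{2,4,6}; (3,6)→{5,6}; (6,5)→{3,5}. Safe: 1. Place at column 1.
Row 5: attacked by (1,2)→{2,6}; (2,4)→{1,4}; (3,6)→{4,6}; (4,1)→{1,2}; (6,5)→{4,5,6}. Safe: 3. Place at column 3.
Columns [2, 4, 6, 1, 3, 5], r−c [-1, -2, -3, 3, 2, 1], r+c [3, 6, 9, 5, 8, 11] are all distinct, so no two queens attack.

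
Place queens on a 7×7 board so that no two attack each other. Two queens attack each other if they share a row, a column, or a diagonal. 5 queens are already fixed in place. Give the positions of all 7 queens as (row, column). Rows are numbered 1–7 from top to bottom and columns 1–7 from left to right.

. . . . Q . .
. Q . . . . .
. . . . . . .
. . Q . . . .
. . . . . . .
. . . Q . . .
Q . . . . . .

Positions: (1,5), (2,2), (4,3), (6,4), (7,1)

Row 3: attacked by (1,5)→{3,5,7}; (2,2)→{1,2,3}; (4,3)→{2,3,4}; (6,4)→{1,4,7}; (7,1)→{1,5}. Safe: 6. Place at column 6.
Row 5: attacked by (1,5)→{1,5}; (2,2)→{2,5}; (3,6)→{4,6}; (4,3)→{2,3,4}; (6,4)→{3,4,5}; (7,1)→{1,3}. Safe: 7. Place at column 7.
Columns [5, 2, 6, 3, 7, 4, 1], r−c [-4, 0, -3, 1, -2, 2, 6], r+c [6, 4, 9, 7, 12, 10, 8] are all distinct, so no two queens attack.

(1,5) (2,2) (3,6) (4,3) (5,7) (6,4) (7,1)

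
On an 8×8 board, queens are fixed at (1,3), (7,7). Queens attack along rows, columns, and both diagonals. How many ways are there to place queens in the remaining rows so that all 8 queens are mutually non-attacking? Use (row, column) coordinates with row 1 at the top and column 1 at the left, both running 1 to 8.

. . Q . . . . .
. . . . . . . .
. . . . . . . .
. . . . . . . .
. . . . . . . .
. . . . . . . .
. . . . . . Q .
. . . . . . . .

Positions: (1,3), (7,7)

Branch on row 2: col 1 → 0; col 5 → 1; col 6 → 4; col 8 → 0.
Sum: 0 + 1 + 4 + 0 = 5.

5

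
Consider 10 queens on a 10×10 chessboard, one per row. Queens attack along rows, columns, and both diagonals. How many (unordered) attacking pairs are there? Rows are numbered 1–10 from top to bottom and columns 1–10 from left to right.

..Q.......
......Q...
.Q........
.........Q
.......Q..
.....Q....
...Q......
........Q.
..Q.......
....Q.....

2

Same column: (1,3)–(9,3) (column 3).
Same diagonal: (6,6)–(9,3) (|6−9| = |6−3| = 3).
Total attacking pairs: 2.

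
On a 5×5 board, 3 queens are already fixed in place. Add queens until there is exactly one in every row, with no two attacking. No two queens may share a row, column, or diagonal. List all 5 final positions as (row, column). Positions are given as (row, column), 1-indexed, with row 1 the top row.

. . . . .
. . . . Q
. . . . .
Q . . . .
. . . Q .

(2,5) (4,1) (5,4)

(1,2) (2,5) (3,3) (4,1) (5,4)

Row 1: attacked by (2,5)→{4,5}; (4,1)→{1,4}; (5,4)→{4}. Safe: 2, 3. Place at column 2.
Row 3: attacked by (1,2)→{2,4}; (2,5)→{4,5}; (4,1)→{1,2}; (5,4)→{2,4}. Safe: 3. Place at column 3.
Columns [2, 5, 3, 1, 4], r−c [-1, -3, 0, 3, 1], r+c [3, 7, 6, 5, 9] are all distinct, so no two queens attack.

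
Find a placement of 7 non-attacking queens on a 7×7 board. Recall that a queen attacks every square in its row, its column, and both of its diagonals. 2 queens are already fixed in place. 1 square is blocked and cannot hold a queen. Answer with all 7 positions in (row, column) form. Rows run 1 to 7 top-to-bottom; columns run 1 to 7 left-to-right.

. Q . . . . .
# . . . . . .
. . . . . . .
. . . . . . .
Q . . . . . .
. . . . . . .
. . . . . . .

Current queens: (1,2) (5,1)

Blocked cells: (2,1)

Row 2: attacked by (1,2)→{1,2,3}; (5,1)→{1,4}. Blocked: 1. Safe: 5, 6, 7. Place at column 5.
Row 3: attacked by (1,2)→{2,4}; (2,5)→{4,5,6}; (5,1)→{1,3}. Safe: 7. Place at column 7.
Row 4: attacked by (1,2)→{2,5}; (2,5)→{3,5,7}; (3,7)→{6,7}; (5,1)→{1,2}. Safe: 4. Place at column 4.
Row 6: attacked by (1,2)→{2,7}; (2,5)→{1,5}; (3,7)→{4,7}; (4,4)→{2,4,6}; (5,1)→{1,2}. Safe: 3. Place at column 3.
Row 7: attacked by (1,2)→{2}; (2,5)→{5}; (3,7)→{3,7}; (4,4)→{1,4,7}; (5,1)→{1,3}; (6,3)→{2,3,4}. Safe: 6. Place at column 6.
Columns [2, 5, 7, 4, 1, 3, 6], r−c [-1, -3, -4, 0, 4, 3, 1], r+c [3, 7, 10, 8, 6, 9, 13] are all distinct, so no two queens attack.

(1,2) (2,5) (3,7) (4,4) (5,1) (6,3) (7,6)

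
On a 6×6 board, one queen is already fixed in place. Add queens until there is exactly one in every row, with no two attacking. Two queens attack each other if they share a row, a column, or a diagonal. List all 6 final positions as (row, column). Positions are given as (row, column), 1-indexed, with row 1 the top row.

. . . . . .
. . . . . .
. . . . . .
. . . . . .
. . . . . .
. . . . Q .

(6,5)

(1,2) (2,4) (3,6) (4,1) (5,3) (6,5)

Row 1: attacked by (6,5)→{5}. Safe: 1, 2, 3, 4, 6. Place at column 2.
Row 2: attacked by (1,2)→{1,2,3}; (6,5)→{1,5}. Safe: 4, 6. Place at column 4.
Row 3: attacked by (1,2)→{2,4}; (2,4)→{3,4,5}; (6,5)→{2,5}. Safe: 1, 6. Place at column 6.
Row 4: attacked by (1,2)→{2,5}; (2,4)→{2,4,6}; (3,6)→{5,6}; (6,5)→{3,5}. Safe: 1. Place at column 1.
Row 5: attacked by (1,2)→{2,6}; (2,4)→{1,4}; (3,6)→{4,6}; (4,1)→{1,2}; (6,5)→{4,5,6}. Safe: 3. Place at column 3.
Columns [2, 4, 6, 1, 3, 5], r−c [-1, -2, -3, 3, 2, 1], r+c [3, 6, 9, 5, 8, 11] are all distinct, so no two queens attack.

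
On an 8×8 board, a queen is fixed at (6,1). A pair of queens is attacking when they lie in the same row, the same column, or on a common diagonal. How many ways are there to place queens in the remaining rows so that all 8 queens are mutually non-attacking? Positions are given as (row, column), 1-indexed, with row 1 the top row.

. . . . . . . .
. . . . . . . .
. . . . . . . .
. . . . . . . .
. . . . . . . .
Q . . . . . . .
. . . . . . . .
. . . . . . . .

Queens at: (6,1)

16

Branch on row 1: col 2 → 1; col 3 → 4; col 4 → 4; col 5 → 4; col 7 → 3; col 8 → 0.
Sum: 1 + 4 + 4 + 4 + 3 + 0 = 16.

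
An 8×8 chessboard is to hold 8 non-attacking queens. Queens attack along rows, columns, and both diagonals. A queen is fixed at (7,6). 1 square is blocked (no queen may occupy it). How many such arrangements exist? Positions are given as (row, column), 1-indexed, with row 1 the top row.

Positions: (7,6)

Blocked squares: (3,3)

14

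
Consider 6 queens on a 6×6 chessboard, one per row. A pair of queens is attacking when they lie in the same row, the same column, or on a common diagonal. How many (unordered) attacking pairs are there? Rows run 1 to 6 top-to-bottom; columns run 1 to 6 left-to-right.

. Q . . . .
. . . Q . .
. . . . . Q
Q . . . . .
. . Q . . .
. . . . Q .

0

All columns are distinct and no two queens satisfy |Δrow| = |Δcol|, so no pair attacks.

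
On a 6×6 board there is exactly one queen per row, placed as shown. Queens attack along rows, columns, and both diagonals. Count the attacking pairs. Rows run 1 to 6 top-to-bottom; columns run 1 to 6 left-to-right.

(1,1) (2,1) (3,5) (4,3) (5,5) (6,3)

5

Same column: (1,1)–(2,1) (column 1); (3,5)–(5,5) (column 5); (4,3)–(6,3) (column 3).
Same diagonal: (1,1)–(5,5) (|1−5| = |1−5| = 4); (2,1)–(4,3) (|2−4| = |1−3| = 2).
Total attacking pairs: 5.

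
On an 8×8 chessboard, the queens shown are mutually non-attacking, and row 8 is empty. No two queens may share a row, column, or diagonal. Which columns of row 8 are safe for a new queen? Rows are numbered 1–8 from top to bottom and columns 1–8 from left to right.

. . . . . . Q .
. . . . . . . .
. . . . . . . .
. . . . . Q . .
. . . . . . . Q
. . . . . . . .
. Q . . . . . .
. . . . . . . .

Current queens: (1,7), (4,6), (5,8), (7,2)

(1,7) attacks row 8 at column 7.
(4,6) attacks row 8 at column 6 and diagonals 2.
(5,8) attacks row 8 at column 8 and diagonals 5.
(7,2) attacks row 8 at column 2 and diagonals 1, 3.
Attacked columns: {1, 2, 3, 5, 6, 7, 8}. Safe: {4}.

columns 4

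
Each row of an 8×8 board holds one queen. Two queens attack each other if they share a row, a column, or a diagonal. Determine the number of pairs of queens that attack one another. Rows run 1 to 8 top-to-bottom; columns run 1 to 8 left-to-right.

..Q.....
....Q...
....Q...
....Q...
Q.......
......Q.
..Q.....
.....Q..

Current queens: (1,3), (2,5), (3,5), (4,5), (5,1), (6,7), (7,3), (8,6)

7

Same column: (1,3)–(7,3) (column 3); (2,5)–(3,5) (column 5); (2,5)–(4,5) (column 5); (3,5)–(4,5) (column 5).
Same diagonal: (1,3)–(3,5) (|1−3| = |3−5| = 2); (4,5)–(6,7) (|4−6| = |5−7| = 2); (5,1)–(7,3) (|5−7| = |1−3| = 2).
Total attacking pairs: 7.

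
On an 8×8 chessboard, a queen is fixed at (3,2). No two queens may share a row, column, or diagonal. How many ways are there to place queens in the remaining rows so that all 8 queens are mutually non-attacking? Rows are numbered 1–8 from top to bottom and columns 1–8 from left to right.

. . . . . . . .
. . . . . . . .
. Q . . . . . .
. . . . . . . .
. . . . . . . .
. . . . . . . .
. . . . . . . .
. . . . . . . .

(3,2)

14

Branch on row 1: col 1 → 0; col 3 → 7; col 5 → 3; col 6 → 2; col 7 → 2; col 8 → 0.
Sum: 0 + 7 + 3 + 2 + 2 + 0 = 14.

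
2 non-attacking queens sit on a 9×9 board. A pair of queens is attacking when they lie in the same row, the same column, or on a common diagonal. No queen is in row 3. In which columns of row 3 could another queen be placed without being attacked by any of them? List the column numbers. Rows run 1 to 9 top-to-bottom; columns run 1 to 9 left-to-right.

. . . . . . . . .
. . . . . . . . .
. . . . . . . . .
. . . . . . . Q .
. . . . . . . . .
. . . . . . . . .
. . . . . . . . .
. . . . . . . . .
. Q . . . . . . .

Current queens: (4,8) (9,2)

(4,8) attacks row 3 at column 8 and diagonals 7, 9.
(9,2) attacks row 3 at column 2 and diagonals 8.
Attacked columns: {2, 7, 8, 9}. Safe: {1, 3, 4, 5, 6}.

columns 1, 3, 4, 5, 6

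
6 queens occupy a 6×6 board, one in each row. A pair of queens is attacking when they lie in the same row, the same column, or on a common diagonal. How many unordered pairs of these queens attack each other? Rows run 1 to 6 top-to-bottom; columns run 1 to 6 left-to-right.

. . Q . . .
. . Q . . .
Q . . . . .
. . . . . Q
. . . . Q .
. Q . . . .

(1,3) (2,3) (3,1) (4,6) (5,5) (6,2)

Same column: (1,3)–(2,3) (column 3).
Same diagonal: (1,3)–(3,1) (|1−3| = |3−1| = 2); (1,3)–(4,6) (|1−4| = |3−6| = 3); (4,6)–(5,5) (|4−5| = |6−5| = 1).
Total attacking pairs: 4.

4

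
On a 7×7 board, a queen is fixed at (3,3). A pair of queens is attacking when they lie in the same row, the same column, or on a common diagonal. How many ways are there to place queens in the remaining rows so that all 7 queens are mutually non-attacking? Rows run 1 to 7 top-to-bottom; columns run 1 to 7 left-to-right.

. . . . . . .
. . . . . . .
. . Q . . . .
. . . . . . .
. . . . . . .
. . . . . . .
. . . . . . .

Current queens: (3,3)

Branch on row 1: col 2 → 2; col 4 → 2; col 6 → 1; col 7 → 1.
Sum: 2 + 2 + 1 + 1 = 6.

6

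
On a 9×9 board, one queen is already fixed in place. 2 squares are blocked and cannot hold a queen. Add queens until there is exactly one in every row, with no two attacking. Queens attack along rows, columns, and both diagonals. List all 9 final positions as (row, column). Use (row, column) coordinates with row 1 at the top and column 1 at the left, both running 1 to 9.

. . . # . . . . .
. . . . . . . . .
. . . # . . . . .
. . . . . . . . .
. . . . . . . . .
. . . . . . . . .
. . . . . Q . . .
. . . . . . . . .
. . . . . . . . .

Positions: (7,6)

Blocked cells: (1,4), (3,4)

(1,8) (2,2) (3,5) (4,7) (5,1) (6,4) (7,6) (8,9) (9,3)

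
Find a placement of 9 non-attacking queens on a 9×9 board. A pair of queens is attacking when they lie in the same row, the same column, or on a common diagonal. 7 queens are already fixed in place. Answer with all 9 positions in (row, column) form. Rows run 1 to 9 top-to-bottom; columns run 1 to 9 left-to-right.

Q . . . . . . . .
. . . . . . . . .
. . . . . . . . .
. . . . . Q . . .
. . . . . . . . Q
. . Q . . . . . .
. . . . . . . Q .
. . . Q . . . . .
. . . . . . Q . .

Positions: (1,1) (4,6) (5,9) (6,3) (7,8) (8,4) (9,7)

(1,1) (2,5) (3,2) (4,6) (5,9) (6,3) (7,8) (8,4) (9,7)

Row 2: attacked by (1,1)→{1,2}; (4,6)→{4,6,8}; (5,9)→{6,9}; (6,3)→{3,7}; (7,8)→{3,8}; (8,4)→{4}; (9,7)→{7}. Safe: 5. Place at column 5.
Row 3: attacked by (1,1)→{1,3}; (2,5)→{4,5,6}; (4,6)→{5,6,7}; (5,9)→{7,9}; (6,3)→{3,6}; (7,8)→{4,8}; (8,4)→{4,9}; (9,7)→{1,7}. Safe: 2. Place at column 2.
Columns [1, 5, 2, 6, 9, 3, 8, 4, 7], r−c [0, -3, 1, -2, -4, 3, -1, 4, 2], r+c [2, 7, 5, 10, 14, 9, 15, 12, 16] are all distinct, so no two queens attack.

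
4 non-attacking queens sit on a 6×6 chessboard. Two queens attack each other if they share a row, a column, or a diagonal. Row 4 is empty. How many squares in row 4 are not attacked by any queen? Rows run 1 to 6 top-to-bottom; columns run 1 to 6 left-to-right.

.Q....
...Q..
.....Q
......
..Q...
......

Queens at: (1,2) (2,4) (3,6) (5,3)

1

(1,2) attacks row 4 at column 2 and diagonals 5.
(2,4) attacks row 4 at column 4 and diagonals 2, 6.
(3,6) attacks row 4 at column 6 and diagonals 5.
(5,3) attacks row 4 at column 3 and diagonals 2, 4.
Attacked columns: {2, 3, 4, 5, 6}. Safe: {1}.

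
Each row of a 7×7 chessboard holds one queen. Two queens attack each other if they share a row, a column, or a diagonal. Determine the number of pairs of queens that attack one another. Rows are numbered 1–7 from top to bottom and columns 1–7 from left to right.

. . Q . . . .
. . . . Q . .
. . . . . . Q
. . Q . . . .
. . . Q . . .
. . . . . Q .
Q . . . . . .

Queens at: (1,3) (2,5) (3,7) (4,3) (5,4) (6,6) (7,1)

Same column: (1,3)–(4,3) (column 3).
Same diagonal: (2,5)–(4,3) (|2−4| = |5−3| = 2); (4,3)–(5,4) (|4−5| = |3−4| = 1).
Total attacking pairs: 3.

3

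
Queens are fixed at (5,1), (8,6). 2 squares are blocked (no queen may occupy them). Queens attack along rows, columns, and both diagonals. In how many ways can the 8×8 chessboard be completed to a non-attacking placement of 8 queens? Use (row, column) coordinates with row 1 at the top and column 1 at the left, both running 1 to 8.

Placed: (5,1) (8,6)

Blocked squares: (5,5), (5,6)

Branch on row 1: col 2 → 0; col 3 → 2; col 4 → 1; col 7 → 0; col 8 → 1.
Sum: 0 + 2 + 1 + 0 + 1 = 4.

4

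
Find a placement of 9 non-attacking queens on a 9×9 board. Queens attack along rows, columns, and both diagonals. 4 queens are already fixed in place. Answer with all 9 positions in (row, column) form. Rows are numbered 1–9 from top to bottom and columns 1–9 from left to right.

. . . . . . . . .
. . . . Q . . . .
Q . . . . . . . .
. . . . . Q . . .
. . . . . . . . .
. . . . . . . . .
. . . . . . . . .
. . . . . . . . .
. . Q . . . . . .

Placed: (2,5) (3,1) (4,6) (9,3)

(1,8) (2,5) (3,1) (4,6) (5,9) (6,2) (7,4) (8,7) (9,3)

Row 1: attacked by (2,5)→{4,5,6}; (3,1)→{1,3}; (4,6)→{3,6,9}; (9,3)→{3}. Safe: 2, 7, 8. Place at column 8.
Row 5: attacked by (1,8)→{4,8}; (2,5)→{2,5,8}; (3,1)→{1,3}; (4,6)→{5,6,7}; (9,3)→{3,7}. Safe: 9. Place at column 9.
Row 6: attacked by (1,8)→{3,8}; (2,5)→{1,5,9}; (3,1)→{1,4}; (4,6)→{4,6,8}; (5,9)→{8,9}; (9,3)→{3,6}. Safe: 2, 7. Place at column 2.
Row 7: attacked by (1,8)→{2,8}; (2,5)→{5}; (3,1)→{1,5}; (4,6)→{3,6,9}; (5,9)→{7,9}; (6,2)→{1,2,3}; (9,3)→{1,3,5}. Safe: 4. Place at column 4.
Row 8: attacked by (1,8)→{1,8}; (2,5)→{5}; (3,1)→{1,6}; (4,6)→{2,6}; (5,9)→{6,9}; (6,2)→{2,4}; (7,4)→{3,4,5}; (9,3)→{2,3,4}. Safe: 7. Place at column 7.
Columns [8, 5, 1, 6, 9, 2, 4, 7, 3], r−c [-7, -3, 2, -2, -4, 4, 3, 1, 6], r+c [9, 7, 4, 10, 14, 8, 11, 15, 12] are all distinct, so no two queens attack.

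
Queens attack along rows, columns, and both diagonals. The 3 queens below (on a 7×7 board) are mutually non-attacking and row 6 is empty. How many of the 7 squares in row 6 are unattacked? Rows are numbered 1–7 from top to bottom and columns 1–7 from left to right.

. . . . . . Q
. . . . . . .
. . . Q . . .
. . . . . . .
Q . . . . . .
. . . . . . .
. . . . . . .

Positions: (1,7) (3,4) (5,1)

3

(1,7) attacks row 6 at column 7 and diagonals 2.
(3,4) attacks row 6 at column 4 and diagonals 1, 7.
(5,1) attacks row 6 at column 1 and diagonals 2.
Attacked columns: {1, 2, 4, 7}. Safe: {3, 5, 6}.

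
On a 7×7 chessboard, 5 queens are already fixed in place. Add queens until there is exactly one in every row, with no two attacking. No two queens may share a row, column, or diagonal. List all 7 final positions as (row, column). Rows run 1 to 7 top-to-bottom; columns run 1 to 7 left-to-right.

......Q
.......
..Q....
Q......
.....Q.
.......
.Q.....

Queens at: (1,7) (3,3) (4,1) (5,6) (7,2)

Row 2: attacked by (1,7)→{6,7}; (3,3)→{2,3,4}; (4,1)→{1,3}; (5,6)→{3,6}; (7,2)→{2,7}. Safe: 5. Place at column 5.
Row 6: attacked by (1,7)→{2,7}; (2,5)→{1,5}; (3,3)→{3,6}; (4,1)→{1,3}; (5,6)→{5,6,7}; (7,2)→{1,2,3}. Safe: 4. Place at column 4.
Columns [7, 5, 3, 1, 6, 4, 2], r−c [-6, -3, 0, 3, -1, 2, 5], r+c [8, 7, 6, 5, 11, 10, 9] are all distinct, so no two queens attack.

(1,7) (2,5) (3,3) (4,1) (5,6) (6,4) (7,2)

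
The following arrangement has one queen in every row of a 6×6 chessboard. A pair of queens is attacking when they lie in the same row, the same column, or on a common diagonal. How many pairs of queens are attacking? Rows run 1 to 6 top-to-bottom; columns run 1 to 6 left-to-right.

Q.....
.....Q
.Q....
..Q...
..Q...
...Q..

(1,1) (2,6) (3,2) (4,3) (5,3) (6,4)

4

Same column: (4,3)–(5,3) (column 3).
Same diagonal: (2,6)–(5,3) (|2−5| = |6−3| = 3); (3,2)–(4,3) (|3−4| = |2−3| = 1); (5,3)–(6,4) (|5−6| = |3−4| = 1).
Total attacking pairs: 4.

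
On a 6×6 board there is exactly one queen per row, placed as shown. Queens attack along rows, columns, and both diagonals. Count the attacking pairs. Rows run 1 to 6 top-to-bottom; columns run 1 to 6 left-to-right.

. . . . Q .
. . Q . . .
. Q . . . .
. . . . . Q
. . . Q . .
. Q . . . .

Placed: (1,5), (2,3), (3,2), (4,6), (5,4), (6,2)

3

Same column: (3,2)–(6,2) (column 2).
Same diagonal: (2,3)–(3,2) (|2−3| = |3−2| = 1); (3,2)–(5,4) (|3−5| = |2−4| = 2).
Total attacking pairs: 3.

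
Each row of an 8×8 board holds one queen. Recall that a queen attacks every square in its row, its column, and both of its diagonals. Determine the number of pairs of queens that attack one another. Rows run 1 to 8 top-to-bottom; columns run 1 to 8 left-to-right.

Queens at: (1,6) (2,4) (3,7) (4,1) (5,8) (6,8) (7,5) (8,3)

Same column: (5,8)–(6,8) (column 8).
Same diagonal: (2,4)–(6,8) (|2−6| = |4−8| = 4).
Total attacking pairs: 2.

2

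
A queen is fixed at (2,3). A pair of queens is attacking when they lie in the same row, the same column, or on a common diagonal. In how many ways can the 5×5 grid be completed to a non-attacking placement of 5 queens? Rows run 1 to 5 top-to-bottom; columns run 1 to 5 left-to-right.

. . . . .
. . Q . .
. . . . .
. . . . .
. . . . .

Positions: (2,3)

Branch on row 1: col 1 → 1; col 5 → 1.
Sum: 1 + 1 = 2.

2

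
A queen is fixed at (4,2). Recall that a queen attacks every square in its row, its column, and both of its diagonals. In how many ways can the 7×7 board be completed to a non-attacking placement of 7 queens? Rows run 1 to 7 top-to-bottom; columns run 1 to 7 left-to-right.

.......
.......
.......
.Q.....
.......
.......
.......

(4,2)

6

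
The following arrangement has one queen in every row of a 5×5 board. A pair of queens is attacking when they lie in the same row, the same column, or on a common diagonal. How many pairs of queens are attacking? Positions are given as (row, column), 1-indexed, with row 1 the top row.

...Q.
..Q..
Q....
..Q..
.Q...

3

Same column: (2,3)–(4,3) (column 3).
Same diagonal: (1,4)–(2,3) (|1−2| = |4−3| = 1); (4,3)–(5,2) (|4−5| = |3−2| = 1).
Total attacking pairs: 3.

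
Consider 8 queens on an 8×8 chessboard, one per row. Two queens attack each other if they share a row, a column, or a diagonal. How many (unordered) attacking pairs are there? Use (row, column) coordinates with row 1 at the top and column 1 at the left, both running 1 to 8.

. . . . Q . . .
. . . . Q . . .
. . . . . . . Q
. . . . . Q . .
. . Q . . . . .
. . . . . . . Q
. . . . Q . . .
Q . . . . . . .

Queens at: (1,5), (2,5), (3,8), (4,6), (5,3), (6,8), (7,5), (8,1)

Same column: (1,5)–(2,5) (column 5); (1,5)–(7,5) (column 5); (2,5)–(7,5) (column 5); (3,8)–(6,8) (column 8).
Same diagonal: (4,6)–(6,8) (|4−6| = |6−8| = 2); (5,3)–(7,5) (|5−7| = |3−5| = 2).
Total attacking pairs: 6.

6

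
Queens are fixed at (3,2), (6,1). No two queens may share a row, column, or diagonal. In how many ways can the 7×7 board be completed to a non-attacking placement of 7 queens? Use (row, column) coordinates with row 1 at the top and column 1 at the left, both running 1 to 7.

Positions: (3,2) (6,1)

3

Branch on row 1: col 3 → 1; col 5 → 2; col 7 → 0.
Sum: 1 + 2 + 0 = 3.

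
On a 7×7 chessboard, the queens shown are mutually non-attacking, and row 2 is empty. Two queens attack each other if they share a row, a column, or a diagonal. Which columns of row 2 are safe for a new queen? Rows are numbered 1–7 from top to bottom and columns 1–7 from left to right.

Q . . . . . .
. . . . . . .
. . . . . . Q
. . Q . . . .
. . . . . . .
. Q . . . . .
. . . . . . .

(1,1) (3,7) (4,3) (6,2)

(1,1) attacks row 2 at column 1 and diagonals 2.
(3,7) attacks row 2 at column 7 and diagonals 6.
(4,3) attacks row 2 at column 3 and diagonals 1, 5.
(6,2) attacks row 2 at column 2 and diagonals 6.
Attacked columns: {1, 2, 3, 5, 6, 7}. Safe: {4}.

columns 4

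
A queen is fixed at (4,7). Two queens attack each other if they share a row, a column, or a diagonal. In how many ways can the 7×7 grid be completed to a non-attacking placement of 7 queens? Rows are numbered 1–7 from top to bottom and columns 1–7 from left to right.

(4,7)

6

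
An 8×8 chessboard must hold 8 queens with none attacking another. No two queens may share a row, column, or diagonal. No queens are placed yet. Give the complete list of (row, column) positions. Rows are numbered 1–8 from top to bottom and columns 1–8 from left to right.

(1,3) (2,5) (3,8) (4,4) (5,1) (6,7) (7,2) (8,6)

Row 1: Safe: 1, 2, 3, 4, 5, 6, 7, 8. Place at column 3.
Row 2: attacked by (1,3)→{2,3,4}. Safe: 1, 5, 6, 7, 8. Place at column 5.
Row 3: attacked by (1,3)→{1,3,5}; (2,5)→{4,5,6}. Safe: 2, 7, 8. Place at column 8.
Row 4: attacked by (1,3)→{3,6}; (2,5)→{3,5,7}; (3,8)→{7,8}. Safe: 1, 2, 4. Place at column 4.
Row 5: attacked by (1,3)→{3,7}; (2,5)→{2,5,8}; (3,8)→{6,8}; (4,4)→{3,4,5}. Safe: 1. Place at column 1.
Row 6: attacked by (1,3)→{3,8}; (2,5)→{1,5}; (3,8)→{5,8}; (4,4)→{2,4,6}; (5,1)→{1,2}. Safe: 7. Place at column 7.
Row 7: attacked by (1,3)→{3}; (2,5)→{5}; (3,8)→{4,8}; (4,4)→{1,4,7}; (5,1)→{1,3}; (6,7)→{6,7,8}. Safe: 2. Place at column 2.
Row 8: attacked by (1,3)→{3}; (2,5)→{5}; (3,8)→{3,8}; (4,4)→{4,8}; (5,1)→{1,4}; (6,7)→{5,7}; (7,2)→{1,2,3}. Safe: 6. Place at column 6.
Columns [3, 5, 8, 4, 1, 7, 2, 6], r−c [-2, -3, -5, 0, 4, -1, 5, 2], r+c [4, 7, 11, 8, 6, 13, 9, 14] are all distinct, so no two queens attack.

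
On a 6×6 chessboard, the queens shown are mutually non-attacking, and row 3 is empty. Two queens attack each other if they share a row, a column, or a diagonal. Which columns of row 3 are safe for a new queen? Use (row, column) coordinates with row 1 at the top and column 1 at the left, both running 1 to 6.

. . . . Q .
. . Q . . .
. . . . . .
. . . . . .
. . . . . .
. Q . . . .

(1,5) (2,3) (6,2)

columns 1, 6

(1,5) attacks row 3 at column 5 and diagonals 3.
(2,3) attacks row 3 at column 3 and diagonals 2, 4.
(6,2) attacks row 3 at column 2 and diagonals 5.
Attacked columns: {2, 3, 4, 5}. Safe: {1, 6}.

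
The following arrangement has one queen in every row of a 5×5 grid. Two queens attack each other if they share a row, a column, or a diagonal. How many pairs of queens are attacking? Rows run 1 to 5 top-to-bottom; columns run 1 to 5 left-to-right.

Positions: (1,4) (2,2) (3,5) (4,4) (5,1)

Same column: (1,4)–(4,4) (column 4).
Same diagonal: (2,2)–(4,4) (|2−4| = |2−4| = 2); (3,5)–(4,4) (|3−4| = |5−4| = 1).
Total attacking pairs: 3.

3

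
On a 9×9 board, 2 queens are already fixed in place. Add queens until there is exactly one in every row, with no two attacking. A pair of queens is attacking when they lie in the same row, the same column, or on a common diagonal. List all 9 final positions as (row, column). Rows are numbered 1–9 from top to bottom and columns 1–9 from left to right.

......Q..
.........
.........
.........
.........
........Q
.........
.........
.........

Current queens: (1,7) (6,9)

(1,7) (2,3) (3,8) (4,6) (5,2) (6,9) (7,5) (8,1) (9,4)

Row 2: attacked by (1,7)→{6,7,8}; (6,9)→{5,9}. Safe: 1, 2, 3, 4. Place at column 3.
Row 3: attacked by (1,7)→{5,7,9}; (2,3)→{2,3,4}; (6,9)→{6,9}. Safe: 1, 8. Place at column 8.
Row 4: attacked by (1,7)→{4,7}; (2,3)→{1,3,5}; (3,8)→{7,8,9}; (6,9)→{7,9}. Safe: 2, 6. Place at column 6.
Row 5: attacked by (1,7)→{3,7}; (2,3)→{3,6}; (3,8)→{6,8}; (4,6)→{5,6,7}; (6,9)→{8,9}. Safe: 1, 2, 4. Place at column 2.
Row 7: attacked by (1,7)→{1,7}; (2,3)→{3,8}; (3,8)→{4,8}; (4,6)→{3,6,9}; (5,2)→{2,4}; (6,9)→{8,9}. Safe: 5. Place at column 5.
Row 8: attacked by (1,7)→{7}; (2,3)→{3,9}; (3,8)→{3,8}; (4,6)→{2,6}; (5,2)→{2,5}; (6,9)→{7,9}; (7,5)→{4,5,6}. Safe: 1. Place at column 1.
Row 9: attacked by (1,7)→{7}; (2,3)→{3}; (3,8)→{2,8}; (4,6)→{1,6}; (5,2)→{2,6}; (6,9)→{6,9}; (7,5)→{3,5,7}; (8,1)→{1,2}. Safe: 4. Place at column 4.
Columns [7, 3, 8, 6, 2, 9, 5, 1, 4], r−c [-6, -1, -5, -2, 3, -3, 2, 7, 5], r+c [8, 5, 11, 10, 7, 15, 12, 9, 13] are all distinct, so no two queens attack.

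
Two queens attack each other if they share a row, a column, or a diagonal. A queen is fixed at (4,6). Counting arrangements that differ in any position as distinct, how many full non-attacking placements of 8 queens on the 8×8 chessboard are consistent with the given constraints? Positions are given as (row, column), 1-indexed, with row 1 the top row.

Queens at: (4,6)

12

Branch on row 1: col 1 → 2; col 2 → 1; col 4 → 1; col 5 → 6; col 7 → 1; col 8 → 1.
Sum: 2 + 1 + 1 + 6 + 1 + 1 = 12.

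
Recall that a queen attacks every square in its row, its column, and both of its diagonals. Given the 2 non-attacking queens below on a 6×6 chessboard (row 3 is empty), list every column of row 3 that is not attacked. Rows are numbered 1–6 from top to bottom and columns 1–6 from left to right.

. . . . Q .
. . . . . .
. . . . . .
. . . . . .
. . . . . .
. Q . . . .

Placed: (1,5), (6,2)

columns 1, 4, 6

(1,5) attacks row 3 at column 5 and diagonals 3.
(6,2) attacks row 3 at column 2 and diagonals 5.
Attacked columns: {2, 3, 5}. Safe: {1, 4, 6}.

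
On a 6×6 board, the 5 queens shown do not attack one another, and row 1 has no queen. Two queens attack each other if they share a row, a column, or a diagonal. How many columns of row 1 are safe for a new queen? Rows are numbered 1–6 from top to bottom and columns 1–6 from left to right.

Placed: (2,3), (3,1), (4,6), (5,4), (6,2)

1

(2,3) attacks row 1 at column 3 and diagonals 2, 4.
(3,1) attacks row 1 at column 1 and diagonals 3.
(4,6) attacks row 1 at column 6 and diagonals 3.
(5,4) attacks row 1 at column 4.
(6,2) attacks row 1 at column 2.
Attacked columns: {1, 2, 3, 4, 6}. Safe: {5}.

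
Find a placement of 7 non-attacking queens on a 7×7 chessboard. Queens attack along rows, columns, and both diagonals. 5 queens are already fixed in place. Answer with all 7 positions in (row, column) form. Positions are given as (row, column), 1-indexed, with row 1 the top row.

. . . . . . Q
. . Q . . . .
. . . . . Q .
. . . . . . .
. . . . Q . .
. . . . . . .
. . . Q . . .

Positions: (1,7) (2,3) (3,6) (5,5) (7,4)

(1,7) (2,3) (3,6) (4,2) (5,5) (6,1) (7,4)

Row 4: attacked by (1,7)→{4,7}; (2,3)→{1,3,5}; (3,6)→{5,6,7}; (5,5)→{4,5,6}; (7,4)→{1,4,7}. Safe: 2. Place at column 2.
Row 6: attacked by (1,7)→{2,7}; (2,3)→{3,7}; (3,6)→{3,6}; (4,2)→{2,4}; (5,5)→{4,5,6}; (7,4)→{3,4,5}. Safe: 1. Place at column 1.
Columns [7, 3, 6, 2, 5, 1, 4], r−c [-6, -1, -3, 2, 0, 5, 3], r+c [8, 5, 9, 6, 10, 7, 11] are all distinct, so no two queens attack.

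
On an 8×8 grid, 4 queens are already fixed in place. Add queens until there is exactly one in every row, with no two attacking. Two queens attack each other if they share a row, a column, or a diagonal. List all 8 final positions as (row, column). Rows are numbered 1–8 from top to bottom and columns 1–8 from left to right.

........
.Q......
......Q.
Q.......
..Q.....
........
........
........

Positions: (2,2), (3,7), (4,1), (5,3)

Row 1: attacked by (2,2)→{1,2,3}; (3,7)→{5,7}; (4,1)→{1,4}; (5,3)→{3,7}. Safe: 6, 8. Place at column 6.
Row 6: attacked by (1,6)→{1,6}; (2,2)→{2,6}; (3,7)→{4,7}; (4,1)→{1,3}; (5,3)→{2,3,4}. Safe: 5, 8. Place at column 5.
Row 7: attacked by (1,6)→{6}; (2,2)→{2,7}; (3,7)→{3,7}; (4,1)→{1,4}; (5,3)→{1,3,5}; (6,5)→{4,5,6}. Safe: 8. Place at column 8.
Row 8: attacked by (1,6)→{6}; (2,2)→{2,8}; (3,7)→{2,7}; (4,1)→{1,5}; (5,3)→{3,6}; (6,5)→{3,5,7}; (7,8)→{7,8}. Safe: 4. Place at column 4.
Columns [6, 2, 7, 1, 3, 5, 8, 4], r−c [-5, 0, -4, 3, 2, 1, -1, 4], r+c [7, 4, 10, 5, 8, 11, 15, 12] are all distinct, so no two queens attack.

(1,6) (2,2) (3,7) (4,1) (5,3) (6,5) (7,8) (8,4)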